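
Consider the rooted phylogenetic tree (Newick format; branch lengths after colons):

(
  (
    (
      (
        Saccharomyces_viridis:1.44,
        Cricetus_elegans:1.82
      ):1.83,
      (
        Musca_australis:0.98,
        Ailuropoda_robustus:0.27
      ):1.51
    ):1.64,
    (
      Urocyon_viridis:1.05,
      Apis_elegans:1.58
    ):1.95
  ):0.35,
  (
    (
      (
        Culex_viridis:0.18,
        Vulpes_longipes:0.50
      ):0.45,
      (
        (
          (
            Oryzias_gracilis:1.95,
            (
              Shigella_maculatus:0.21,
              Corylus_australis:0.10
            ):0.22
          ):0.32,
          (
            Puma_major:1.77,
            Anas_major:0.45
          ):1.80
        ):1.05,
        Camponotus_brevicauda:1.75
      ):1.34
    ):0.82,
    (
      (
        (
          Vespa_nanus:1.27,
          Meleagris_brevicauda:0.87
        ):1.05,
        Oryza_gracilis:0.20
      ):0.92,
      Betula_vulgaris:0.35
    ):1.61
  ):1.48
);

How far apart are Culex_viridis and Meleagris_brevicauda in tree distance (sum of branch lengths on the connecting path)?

5.90

The path runs Culex_viridis → … → MRCA → … → Meleagris_brevicauda; the MRCA is the node subtending (((Culex_viridis,Vulpes_longipes),(((Oryzias_gracilis,(Shigella_maculatus,Corylus_australis)),(Puma_major,Anas_major)),Camponotus_brevicauda)),(((Vespa_nanus,Meleagris_brevicauda),Oryza_gracilis),Betula_vulgaris)).
Branch lengths along that path: 0.18 + 0.45 + 0.82 + 1.61 + 0.92 + 1.05 + 0.87 = 5.90.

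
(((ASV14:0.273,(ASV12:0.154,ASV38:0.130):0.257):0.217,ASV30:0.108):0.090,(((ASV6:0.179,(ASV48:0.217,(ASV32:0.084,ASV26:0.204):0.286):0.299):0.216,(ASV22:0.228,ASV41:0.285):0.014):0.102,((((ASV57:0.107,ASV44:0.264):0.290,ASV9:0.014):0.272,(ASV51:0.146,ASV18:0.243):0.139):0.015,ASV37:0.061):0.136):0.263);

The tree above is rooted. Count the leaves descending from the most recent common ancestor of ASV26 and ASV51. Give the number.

12

The MRCA of ASV26 and ASV51 is the node subtending (((ASV6,(ASV48,(ASV32,ASV26))),(ASV22,ASV41)),((((ASV57,ASV44),ASV9),(ASV51,ASV18)),ASV37)).
That clade contains 12 terminal taxa: ASV18, ASV22, ASV26, ASV32, ASV37, ASV41, ASV44, ASV48, ASV51, ASV57, ASV6, ASV9.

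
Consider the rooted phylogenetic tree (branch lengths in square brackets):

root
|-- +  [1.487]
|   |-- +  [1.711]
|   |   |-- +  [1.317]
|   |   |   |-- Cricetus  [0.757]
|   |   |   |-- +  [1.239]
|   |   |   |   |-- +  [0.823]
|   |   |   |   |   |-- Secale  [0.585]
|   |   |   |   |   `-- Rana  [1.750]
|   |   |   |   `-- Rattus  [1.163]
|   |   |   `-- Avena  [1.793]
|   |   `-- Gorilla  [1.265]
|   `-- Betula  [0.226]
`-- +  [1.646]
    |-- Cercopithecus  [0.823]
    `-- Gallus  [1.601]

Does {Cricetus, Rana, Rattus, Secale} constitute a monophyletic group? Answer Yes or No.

The MRCA of the listed taxa subtends (Cricetus,((Secale,Rana),Rattus),Avena).
That clade also contains Avena, which is not in the proposed group, so the group is not monophyletic.

No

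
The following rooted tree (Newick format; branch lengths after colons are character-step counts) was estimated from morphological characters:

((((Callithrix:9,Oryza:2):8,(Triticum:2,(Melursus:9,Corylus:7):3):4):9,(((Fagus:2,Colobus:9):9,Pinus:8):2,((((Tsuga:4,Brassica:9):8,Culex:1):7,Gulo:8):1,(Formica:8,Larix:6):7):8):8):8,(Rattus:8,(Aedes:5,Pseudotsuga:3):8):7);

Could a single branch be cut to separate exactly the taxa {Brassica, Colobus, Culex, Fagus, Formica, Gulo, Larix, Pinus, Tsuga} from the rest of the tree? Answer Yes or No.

Yes

The most recent common ancestor of these taxa subtends (((Fagus,Colobus),Pinus),((((Tsuga,Brassica),Culex),Gulo),(Formica,Larix))).
That clade has exactly 9 tips — every listed taxon and nothing else — so the group is monophyletic.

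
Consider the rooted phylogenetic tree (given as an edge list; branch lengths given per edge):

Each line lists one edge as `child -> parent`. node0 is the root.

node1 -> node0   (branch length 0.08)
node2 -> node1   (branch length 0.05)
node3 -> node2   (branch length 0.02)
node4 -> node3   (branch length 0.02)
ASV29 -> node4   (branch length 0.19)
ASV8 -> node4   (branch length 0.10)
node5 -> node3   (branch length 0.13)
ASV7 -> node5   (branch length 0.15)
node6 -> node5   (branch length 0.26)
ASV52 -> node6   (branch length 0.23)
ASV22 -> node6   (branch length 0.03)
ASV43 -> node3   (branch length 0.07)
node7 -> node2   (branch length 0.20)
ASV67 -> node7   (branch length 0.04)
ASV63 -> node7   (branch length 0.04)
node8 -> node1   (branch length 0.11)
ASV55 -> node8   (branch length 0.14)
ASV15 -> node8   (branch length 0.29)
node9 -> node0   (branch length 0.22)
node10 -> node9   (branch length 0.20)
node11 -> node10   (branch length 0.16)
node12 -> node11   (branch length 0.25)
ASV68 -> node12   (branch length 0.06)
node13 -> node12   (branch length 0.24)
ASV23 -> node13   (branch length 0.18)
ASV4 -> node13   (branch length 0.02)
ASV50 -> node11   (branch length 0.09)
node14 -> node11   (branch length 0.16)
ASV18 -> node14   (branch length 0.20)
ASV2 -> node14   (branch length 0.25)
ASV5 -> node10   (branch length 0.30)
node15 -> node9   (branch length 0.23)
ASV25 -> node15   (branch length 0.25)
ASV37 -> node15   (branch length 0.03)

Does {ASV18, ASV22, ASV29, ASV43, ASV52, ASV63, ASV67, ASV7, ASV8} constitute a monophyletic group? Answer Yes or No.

The MRCA of the listed taxa is the root, so the smallest clade containing them is the whole tree.
That clade also contains ASV15, ASV2, ASV23, ASV25, ASV37, ASV4, ASV5, ASV50, ASV55, ASV68, which are not in the proposed group, so the group is not monophyletic.

No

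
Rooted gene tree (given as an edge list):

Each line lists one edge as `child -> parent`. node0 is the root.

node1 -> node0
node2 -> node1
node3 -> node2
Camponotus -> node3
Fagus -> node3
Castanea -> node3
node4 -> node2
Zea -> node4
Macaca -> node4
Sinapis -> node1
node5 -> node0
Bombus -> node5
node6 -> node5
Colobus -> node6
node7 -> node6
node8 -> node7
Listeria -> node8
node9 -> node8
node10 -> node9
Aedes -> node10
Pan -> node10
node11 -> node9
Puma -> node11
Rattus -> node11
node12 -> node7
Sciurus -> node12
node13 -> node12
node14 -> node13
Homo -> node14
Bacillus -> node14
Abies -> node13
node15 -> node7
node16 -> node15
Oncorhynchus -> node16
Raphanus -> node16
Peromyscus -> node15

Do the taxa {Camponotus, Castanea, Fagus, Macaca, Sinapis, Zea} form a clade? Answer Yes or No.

Yes

The most recent common ancestor of these taxa subtends (((Camponotus,Fagus,Castanea),(Zea,Macaca)),Sinapis).
That clade has exactly 6 tips — every listed taxon and nothing else — so the group is monophyletic.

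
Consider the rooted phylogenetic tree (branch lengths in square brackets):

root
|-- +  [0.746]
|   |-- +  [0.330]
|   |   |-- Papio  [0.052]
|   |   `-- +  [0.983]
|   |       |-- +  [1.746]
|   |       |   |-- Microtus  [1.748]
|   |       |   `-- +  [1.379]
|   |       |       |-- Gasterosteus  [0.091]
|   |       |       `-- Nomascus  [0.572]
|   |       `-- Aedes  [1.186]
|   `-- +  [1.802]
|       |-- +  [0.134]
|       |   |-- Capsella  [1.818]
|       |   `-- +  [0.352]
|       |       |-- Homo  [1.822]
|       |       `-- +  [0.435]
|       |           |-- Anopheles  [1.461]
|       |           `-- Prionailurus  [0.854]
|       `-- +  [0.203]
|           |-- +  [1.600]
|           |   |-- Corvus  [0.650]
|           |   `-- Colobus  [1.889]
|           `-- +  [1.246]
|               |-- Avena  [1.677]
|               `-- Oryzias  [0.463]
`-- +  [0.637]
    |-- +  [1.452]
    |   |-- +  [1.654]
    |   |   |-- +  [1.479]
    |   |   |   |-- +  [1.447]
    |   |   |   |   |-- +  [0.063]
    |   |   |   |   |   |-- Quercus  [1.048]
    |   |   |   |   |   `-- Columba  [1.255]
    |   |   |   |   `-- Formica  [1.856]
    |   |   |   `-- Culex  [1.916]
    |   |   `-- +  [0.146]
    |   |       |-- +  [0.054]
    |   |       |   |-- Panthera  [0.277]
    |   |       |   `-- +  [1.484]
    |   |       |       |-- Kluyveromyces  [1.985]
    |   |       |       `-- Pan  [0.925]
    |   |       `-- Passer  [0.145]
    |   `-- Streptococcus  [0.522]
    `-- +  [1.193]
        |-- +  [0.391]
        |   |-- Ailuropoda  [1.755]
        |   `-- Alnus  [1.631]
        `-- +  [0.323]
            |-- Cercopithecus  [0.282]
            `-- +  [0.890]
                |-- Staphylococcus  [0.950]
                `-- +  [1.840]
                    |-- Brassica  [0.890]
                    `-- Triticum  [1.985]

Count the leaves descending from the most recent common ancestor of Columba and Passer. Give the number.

The MRCA of Columba and Passer is the node subtending ((((Quercus,Columba),Formica),Culex),((Panthera,(Kluyveromyces,Pan)),Passer)).
That clade contains 8 terminal taxa: Columba, Culex, Formica, Kluyveromyces, Pan, Panthera, Passer, Quercus.

8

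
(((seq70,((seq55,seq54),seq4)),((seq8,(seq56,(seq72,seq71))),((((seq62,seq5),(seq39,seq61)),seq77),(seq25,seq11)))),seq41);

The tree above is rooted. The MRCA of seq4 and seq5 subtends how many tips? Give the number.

15

The MRCA of seq4 and seq5 is the node subtending ((seq70,((seq55,seq54),seq4)),((seq8,(seq56,(seq72,seq71))),((((seq62,seq5),(seq39,seq61)),seq77),(seq25,seq11)))).
That clade contains 15 terminal taxa: seq11, seq25, seq39, seq4, seq5, seq54, seq55, seq56, seq61, seq62, seq70, seq71, seq72, seq77, seq8.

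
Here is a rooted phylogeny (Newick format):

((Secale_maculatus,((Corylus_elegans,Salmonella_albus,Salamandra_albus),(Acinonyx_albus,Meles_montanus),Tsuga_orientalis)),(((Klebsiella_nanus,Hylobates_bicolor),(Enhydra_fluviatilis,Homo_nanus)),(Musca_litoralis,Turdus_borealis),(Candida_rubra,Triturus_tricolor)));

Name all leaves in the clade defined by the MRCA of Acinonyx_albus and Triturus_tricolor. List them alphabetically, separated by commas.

Acinonyx_albus, Candida_rubra, Corylus_elegans, Enhydra_fluviatilis, Homo_nanus, Hylobates_bicolor, Klebsiella_nanus, Meles_montanus, Musca_litoralis, Salamandra_albus, Salmonella_albus, Secale_maculatus, Triturus_tricolor, Tsuga_orientalis, Turdus_borealis

Tracing Acinonyx_albus: it sits inside (Acinonyx_albus,Meles_montanus).
Tracing Triturus_tricolor: it sits inside (Candida_rubra,Triturus_tricolor).
The smallest clade enclosing both is the whole tree (their MRCA is the root), so the answer is all 15 tips in alphabetical order.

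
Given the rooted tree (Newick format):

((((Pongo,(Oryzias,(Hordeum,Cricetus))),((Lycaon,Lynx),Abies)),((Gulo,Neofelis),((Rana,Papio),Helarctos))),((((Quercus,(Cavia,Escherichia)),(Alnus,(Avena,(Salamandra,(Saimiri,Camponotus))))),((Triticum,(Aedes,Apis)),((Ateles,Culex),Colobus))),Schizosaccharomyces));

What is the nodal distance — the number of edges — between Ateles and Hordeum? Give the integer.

The MRCA of Ateles and Hordeum is the root of the tree.
From Ateles up to that node: 6 branches. From Hordeum up to the same node: 6 branches. Total: 6 + 6 = 12.

12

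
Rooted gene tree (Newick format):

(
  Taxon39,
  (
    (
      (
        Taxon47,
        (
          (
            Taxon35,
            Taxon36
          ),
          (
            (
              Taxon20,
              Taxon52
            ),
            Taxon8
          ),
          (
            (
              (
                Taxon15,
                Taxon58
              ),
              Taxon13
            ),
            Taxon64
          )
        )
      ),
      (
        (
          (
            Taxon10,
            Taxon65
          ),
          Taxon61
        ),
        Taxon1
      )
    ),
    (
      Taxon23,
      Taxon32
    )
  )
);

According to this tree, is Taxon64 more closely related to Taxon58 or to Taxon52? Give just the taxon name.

Taxon58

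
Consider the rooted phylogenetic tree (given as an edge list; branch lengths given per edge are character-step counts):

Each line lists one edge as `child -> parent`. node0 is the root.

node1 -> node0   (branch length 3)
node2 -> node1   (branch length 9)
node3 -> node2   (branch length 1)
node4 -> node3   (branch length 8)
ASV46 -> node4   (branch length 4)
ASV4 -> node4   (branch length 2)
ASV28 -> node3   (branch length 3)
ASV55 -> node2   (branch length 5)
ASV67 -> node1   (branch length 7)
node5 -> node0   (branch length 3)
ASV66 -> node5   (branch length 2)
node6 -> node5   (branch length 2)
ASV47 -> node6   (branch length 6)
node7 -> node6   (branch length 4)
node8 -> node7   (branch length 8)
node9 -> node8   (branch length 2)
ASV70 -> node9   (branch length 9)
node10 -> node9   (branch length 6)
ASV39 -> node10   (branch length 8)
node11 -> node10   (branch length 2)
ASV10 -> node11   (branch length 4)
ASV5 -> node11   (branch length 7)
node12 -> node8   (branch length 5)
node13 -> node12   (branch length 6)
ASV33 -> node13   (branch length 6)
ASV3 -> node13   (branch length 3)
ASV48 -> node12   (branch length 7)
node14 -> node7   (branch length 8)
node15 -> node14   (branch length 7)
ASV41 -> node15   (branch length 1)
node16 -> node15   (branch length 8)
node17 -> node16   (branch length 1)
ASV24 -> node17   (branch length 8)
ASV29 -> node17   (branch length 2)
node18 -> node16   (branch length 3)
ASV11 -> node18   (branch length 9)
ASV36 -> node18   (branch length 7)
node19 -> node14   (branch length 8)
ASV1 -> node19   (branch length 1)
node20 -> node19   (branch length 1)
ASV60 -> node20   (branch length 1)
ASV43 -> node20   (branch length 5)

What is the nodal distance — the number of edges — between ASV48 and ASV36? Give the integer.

8

The MRCA of ASV48 and ASV36 is the node subtending (((ASV70,(ASV39,(ASV10,ASV5))),((ASV33,ASV3),ASV48)),((ASV41,((ASV24,ASV29),(ASV11,ASV36))),(ASV1,(ASV60,ASV43)))).
From ASV48 up to that node: 3 branches. From ASV36 up to the same node: 5 branches. Total: 3 + 5 = 8.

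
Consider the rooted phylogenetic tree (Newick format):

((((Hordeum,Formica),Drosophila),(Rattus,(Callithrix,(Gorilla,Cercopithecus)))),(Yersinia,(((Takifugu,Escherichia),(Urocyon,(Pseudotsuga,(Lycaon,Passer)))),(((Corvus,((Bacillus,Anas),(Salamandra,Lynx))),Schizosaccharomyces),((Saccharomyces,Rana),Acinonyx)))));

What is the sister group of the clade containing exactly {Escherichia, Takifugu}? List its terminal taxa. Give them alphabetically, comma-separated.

The clade containing exactly {Escherichia, Takifugu} attaches to the tree at the node subtending ((Takifugu,Escherichia),(Urocyon,(Pseudotsuga,(Lycaon,Passer)))).
The other lineage descending from that same node — the sister group — is (Urocyon,(Pseudotsuga,(Lycaon,Passer))); its 4 tips in alphabetical order are the answer.

Lycaon, Passer, Pseudotsuga, Urocyon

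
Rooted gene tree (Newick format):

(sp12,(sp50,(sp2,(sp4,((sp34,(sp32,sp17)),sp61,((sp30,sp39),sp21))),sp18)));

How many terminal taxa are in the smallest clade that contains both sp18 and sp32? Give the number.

10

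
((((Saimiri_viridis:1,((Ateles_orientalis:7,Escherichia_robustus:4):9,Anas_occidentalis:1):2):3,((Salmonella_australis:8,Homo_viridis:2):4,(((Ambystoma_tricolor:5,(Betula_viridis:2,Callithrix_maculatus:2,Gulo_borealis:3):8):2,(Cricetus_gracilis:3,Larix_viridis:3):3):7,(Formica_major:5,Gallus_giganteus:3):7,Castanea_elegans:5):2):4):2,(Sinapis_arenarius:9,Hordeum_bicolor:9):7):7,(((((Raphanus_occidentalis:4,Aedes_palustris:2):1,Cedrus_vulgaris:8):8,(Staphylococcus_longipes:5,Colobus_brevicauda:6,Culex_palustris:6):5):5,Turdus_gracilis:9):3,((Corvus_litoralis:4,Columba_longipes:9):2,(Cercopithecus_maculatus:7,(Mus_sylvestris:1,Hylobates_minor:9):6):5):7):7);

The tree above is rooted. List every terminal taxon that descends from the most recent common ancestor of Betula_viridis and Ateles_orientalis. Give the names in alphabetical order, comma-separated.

Ambystoma_tricolor, Anas_occidentalis, Ateles_orientalis, Betula_viridis, Callithrix_maculatus, Castanea_elegans, Cricetus_gracilis, Escherichia_robustus, Formica_major, Gallus_giganteus, Gulo_borealis, Homo_viridis, Larix_viridis, Saimiri_viridis, Salmonella_australis

Tracing Betula_viridis: it sits inside (Betula_viridis,Callithrix_maculatus,Gulo_borealis).
Tracing Ateles_orientalis: it sits inside (Ateles_orientalis,Escherichia_robustus).
The smallest clade enclosing both is ((Saimiri_viridis,((Ateles_orientalis,Escherichia_robustus),Anas_occidentalis)),((Salmonella_australis,Homo_viridis),(((Ambystoma_tricolor,(Betula_viridis,Callithrix_maculatus,Gulo_borealis)),(Cricetus_gracilis,Larix_viridis)),(Formica_major,Gallus_giganteus),Castanea_elegans))); the answer is its 15 terminal taxa in alphabetical order.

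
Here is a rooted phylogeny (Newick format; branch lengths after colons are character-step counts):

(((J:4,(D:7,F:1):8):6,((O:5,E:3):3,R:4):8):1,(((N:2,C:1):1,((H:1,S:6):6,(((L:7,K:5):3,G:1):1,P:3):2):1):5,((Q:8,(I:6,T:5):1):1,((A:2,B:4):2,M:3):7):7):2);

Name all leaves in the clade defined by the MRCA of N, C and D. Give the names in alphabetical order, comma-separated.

Tracing N: it sits inside (N,C).
Tracing C: it sits inside (N,C).
Tracing D: it sits inside (D,F).
The smallest clade enclosing all 3 is the whole tree (their MRCA is the root), so the answer is all 20 tips in alphabetical order.

A, B, C, D, E, F, G, H, I, J, K, L, M, N, O, P, Q, R, S, T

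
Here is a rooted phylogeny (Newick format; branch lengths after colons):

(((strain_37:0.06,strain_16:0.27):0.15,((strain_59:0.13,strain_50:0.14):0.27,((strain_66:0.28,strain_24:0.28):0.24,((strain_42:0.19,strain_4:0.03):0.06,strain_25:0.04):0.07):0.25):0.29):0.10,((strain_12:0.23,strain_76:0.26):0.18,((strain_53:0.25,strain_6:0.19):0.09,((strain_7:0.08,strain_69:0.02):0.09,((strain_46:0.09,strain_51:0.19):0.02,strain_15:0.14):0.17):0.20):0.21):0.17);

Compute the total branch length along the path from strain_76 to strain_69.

0.96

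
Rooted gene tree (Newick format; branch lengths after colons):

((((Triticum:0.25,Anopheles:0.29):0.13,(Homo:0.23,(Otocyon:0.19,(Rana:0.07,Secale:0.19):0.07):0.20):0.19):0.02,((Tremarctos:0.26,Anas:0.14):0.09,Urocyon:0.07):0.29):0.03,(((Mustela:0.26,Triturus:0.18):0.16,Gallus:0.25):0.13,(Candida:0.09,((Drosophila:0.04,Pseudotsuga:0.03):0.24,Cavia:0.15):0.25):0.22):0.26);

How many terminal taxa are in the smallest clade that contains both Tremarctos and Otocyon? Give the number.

The MRCA of Tremarctos and Otocyon is the node subtending (((Triticum,Anopheles),(Homo,(Otocyon,(Rana,Secale)))),((Tremarctos,Anas),Urocyon)).
That clade contains 9 terminal taxa: Anas, Anopheles, Homo, Otocyon, Rana, Secale, Tremarctos, Triticum, Urocyon.

9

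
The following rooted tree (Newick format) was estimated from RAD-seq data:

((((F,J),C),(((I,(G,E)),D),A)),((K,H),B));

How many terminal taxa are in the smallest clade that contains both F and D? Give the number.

The MRCA of F and D is the node subtending (((F,J),C),(((I,(G,E)),D),A)).
That clade contains 8 terminal taxa: A, C, D, E, F, G, I, J.

8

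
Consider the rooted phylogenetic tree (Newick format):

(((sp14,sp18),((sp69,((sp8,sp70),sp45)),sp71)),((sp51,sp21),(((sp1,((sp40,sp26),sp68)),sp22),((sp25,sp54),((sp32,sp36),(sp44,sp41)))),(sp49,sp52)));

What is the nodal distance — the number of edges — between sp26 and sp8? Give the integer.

13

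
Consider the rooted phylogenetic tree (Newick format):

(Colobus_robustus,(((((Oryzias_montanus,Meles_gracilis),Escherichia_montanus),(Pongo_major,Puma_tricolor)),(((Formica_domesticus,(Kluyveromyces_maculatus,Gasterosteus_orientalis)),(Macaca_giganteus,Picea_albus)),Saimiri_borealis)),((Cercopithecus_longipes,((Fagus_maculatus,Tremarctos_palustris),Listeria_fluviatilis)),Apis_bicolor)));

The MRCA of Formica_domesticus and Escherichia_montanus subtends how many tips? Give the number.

The MRCA of Formica_domesticus and Escherichia_montanus is the node subtending ((((Oryzias_montanus,Meles_gracilis),Escherichia_montanus),(Pongo_major,Puma_tricolor)),(((Formica_domesticus,(Kluyveromyces_maculatus,Gasterosteus_orientalis)),(Macaca_giganteus,Picea_albus)),Saimiri_borealis)).
That clade contains 11 terminal taxa: Escherichia_montanus, Formica_domesticus, Gasterosteus_orientalis, Kluyveromyces_maculatus, Macaca_giganteus, Meles_gracilis, Oryzias_montanus, Picea_albus, Pongo_major, Puma_tricolor, Saimiri_borealis.

11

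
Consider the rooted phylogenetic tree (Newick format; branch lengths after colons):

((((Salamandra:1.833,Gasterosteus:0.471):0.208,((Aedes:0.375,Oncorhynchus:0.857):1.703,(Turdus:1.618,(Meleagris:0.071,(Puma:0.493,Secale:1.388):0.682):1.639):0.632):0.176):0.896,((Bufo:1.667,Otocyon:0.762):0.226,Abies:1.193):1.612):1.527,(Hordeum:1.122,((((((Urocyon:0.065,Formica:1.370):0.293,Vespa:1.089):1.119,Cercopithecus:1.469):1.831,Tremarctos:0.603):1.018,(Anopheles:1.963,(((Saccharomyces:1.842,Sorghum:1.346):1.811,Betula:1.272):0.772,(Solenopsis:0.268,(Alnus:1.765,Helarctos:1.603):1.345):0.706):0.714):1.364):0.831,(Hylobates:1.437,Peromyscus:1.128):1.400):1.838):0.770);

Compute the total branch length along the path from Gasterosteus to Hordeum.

The path runs Gasterosteus → … → MRCA → … → Hordeum; the MRCA is the root of the tree.
Branch lengths along that path: 0.471 + 0.208 + 0.896 + 1.527 + 0.770 + 1.122 = 4.994.

4.994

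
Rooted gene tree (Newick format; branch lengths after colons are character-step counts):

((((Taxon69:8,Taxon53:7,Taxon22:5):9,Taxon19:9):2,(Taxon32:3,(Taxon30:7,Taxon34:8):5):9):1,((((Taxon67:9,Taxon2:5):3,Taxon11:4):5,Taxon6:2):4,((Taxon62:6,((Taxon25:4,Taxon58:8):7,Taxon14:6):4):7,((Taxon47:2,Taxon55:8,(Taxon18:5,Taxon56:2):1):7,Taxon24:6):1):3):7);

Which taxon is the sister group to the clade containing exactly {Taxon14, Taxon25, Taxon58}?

Taxon62

The clade containing exactly {Taxon14, Taxon25, Taxon58} attaches to the tree at the node subtending (Taxon62,((Taxon25,Taxon58),Taxon14)).
The other lineage descending from that same node — the sister group — is the single tip Taxon62.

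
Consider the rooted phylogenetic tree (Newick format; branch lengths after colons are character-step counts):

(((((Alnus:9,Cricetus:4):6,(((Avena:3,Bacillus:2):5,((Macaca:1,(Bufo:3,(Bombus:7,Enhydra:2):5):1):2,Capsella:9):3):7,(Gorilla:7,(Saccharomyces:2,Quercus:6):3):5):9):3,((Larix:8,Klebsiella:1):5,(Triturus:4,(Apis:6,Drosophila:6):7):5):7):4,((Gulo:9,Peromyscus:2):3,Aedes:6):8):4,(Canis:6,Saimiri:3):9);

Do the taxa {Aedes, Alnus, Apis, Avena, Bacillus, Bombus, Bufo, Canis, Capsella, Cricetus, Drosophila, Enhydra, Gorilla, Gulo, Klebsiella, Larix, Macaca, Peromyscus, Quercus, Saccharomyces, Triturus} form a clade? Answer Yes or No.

The MRCA of the listed taxa is the root, so the smallest clade containing them is the whole tree.
That clade also contains Saimiri, which is not in the proposed group, so the group is not monophyletic.

No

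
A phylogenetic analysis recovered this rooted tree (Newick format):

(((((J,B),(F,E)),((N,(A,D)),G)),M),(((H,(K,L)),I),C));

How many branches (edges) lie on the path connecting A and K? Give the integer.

11

The MRCA of A and K is the root of the tree.
From A up to that node: 6 branches. From K up to the same node: 5 branches. Total: 6 + 5 = 11.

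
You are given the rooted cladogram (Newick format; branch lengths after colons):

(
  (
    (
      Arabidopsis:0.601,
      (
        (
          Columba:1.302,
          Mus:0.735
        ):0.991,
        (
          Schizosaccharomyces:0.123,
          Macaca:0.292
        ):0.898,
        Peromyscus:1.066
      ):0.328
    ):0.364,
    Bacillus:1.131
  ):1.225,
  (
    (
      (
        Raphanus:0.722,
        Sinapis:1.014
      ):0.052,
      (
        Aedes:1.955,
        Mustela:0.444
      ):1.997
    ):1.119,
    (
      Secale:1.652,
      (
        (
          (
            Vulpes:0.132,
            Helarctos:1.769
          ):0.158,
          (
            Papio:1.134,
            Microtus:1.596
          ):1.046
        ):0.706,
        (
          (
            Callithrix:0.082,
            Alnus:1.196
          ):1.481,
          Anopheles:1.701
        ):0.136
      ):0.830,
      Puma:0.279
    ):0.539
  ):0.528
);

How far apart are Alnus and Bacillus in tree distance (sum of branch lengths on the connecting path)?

7.066

The path runs Alnus → … → MRCA → … → Bacillus; the MRCA is the root of the tree.
Branch lengths along that path: 1.196 + 1.481 + 0.136 + 0.830 + 0.539 + 0.528 + 1.225 + 1.131 = 7.066.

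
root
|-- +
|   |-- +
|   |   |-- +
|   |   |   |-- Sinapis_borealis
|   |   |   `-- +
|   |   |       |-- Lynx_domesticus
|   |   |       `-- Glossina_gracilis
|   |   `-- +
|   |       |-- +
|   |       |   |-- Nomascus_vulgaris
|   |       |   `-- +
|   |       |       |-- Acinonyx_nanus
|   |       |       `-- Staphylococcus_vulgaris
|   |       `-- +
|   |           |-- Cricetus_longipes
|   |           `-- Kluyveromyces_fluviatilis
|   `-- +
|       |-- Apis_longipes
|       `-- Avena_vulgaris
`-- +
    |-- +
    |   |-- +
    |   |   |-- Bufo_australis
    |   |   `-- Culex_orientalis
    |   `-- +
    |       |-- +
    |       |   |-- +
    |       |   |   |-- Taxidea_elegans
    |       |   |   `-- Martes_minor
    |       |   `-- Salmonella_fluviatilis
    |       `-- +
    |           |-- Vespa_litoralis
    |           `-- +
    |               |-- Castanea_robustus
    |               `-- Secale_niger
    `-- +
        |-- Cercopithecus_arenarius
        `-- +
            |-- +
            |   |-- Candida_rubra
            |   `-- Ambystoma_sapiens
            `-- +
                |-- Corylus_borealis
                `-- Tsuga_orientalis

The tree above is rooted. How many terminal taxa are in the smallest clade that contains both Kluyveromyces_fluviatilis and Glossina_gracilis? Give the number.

The MRCA of Kluyveromyces_fluviatilis and Glossina_gracilis is the node subtending ((Sinapis_borealis,(Lynx_domesticus,Glossina_gracilis)),((Nomascus_vulgaris,(Acinonyx_nanus,Staphylococcus_vulgaris)),(Cricetus_longipes,Kluyveromyces_fluviatilis))).
That clade contains 8 terminal taxa: Acinonyx_nanus, Cricetus_longipes, Glossina_gracilis, Kluyveromyces_fluviatilis, Lynx_domesticus, Nomascus_vulgaris, Sinapis_borealis, Staphylococcus_vulgaris.

8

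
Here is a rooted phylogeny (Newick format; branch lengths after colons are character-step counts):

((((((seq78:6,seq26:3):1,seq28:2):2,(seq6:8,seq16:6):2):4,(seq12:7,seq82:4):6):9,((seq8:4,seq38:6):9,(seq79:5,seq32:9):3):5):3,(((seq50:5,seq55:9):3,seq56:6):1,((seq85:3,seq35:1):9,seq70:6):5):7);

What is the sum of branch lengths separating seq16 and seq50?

40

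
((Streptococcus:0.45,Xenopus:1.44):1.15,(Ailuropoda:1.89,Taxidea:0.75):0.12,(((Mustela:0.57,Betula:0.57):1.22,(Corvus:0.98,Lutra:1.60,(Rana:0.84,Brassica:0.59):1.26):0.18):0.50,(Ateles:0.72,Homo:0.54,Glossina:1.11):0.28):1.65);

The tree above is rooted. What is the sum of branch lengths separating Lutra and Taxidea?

4.80

The path runs Lutra → … → MRCA → … → Taxidea; the MRCA is the root of the tree.
Branch lengths along that path: 1.60 + 0.18 + 0.50 + 1.65 + 0.12 + 0.75 = 4.80.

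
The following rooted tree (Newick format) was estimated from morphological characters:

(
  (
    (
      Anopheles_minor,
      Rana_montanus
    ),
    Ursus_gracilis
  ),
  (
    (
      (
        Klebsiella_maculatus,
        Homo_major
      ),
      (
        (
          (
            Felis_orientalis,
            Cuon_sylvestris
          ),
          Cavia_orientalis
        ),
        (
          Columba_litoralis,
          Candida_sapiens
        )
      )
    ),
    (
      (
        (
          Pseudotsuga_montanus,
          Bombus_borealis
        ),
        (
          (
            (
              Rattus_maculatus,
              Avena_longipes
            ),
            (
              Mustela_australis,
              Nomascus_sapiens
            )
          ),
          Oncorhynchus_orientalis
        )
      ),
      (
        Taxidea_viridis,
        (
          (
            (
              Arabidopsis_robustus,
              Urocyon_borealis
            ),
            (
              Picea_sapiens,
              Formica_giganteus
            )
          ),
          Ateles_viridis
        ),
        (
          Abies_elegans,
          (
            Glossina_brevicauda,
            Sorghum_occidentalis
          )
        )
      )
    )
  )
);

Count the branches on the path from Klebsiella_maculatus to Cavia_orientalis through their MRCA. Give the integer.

5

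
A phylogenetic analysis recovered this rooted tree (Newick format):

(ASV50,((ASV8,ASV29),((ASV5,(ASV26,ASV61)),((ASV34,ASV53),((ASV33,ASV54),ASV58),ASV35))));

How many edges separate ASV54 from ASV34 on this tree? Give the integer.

5

The MRCA of ASV54 and ASV34 is the node subtending ((ASV34,ASV53),((ASV33,ASV54),ASV58),ASV35).
From ASV54 up to that node: 3 branches. From ASV34 up to the same node: 2 branches. Total: 3 + 2 = 5.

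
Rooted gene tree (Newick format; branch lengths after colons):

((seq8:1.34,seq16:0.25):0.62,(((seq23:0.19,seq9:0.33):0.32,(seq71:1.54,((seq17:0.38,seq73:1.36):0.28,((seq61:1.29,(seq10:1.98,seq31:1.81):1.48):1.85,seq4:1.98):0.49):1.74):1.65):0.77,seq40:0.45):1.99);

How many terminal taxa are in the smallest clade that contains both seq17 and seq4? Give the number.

The MRCA of seq17 and seq4 is the node subtending ((seq17,seq73),((seq61,(seq10,seq31)),seq4)).
That clade contains 6 terminal taxa: seq10, seq17, seq31, seq4, seq61, seq73.

6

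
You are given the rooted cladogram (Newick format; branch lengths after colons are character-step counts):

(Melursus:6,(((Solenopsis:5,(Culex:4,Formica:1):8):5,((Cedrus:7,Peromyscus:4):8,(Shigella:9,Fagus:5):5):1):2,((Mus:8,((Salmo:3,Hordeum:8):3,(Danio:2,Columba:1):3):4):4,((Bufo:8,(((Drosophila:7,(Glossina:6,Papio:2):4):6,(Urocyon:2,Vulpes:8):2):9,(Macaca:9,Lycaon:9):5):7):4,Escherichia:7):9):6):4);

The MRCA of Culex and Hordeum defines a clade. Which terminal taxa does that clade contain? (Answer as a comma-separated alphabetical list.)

Tracing Culex: it sits inside (Culex,Formica).
Tracing Hordeum: it sits inside (Salmo,Hordeum).
The smallest clade enclosing both is (((Solenopsis,(Culex,Formica)),((Cedrus,Peromyscus),(Shigella,Fagus))),((Mus,((Salmo,Hordeum),(Danio,Columba))),((Bufo,(((Drosophila,(Glossina,Papio)),(Urocyon,Vulpes)),(Macaca,Lycaon))),Escherichia))); the answer is its 21 terminal taxa in alphabetical order.

Bufo, Cedrus, Columba, Culex, Danio, Drosophila, Escherichia, Fagus, Formica, Glossina, Hordeum, Lycaon, Macaca, Mus, Papio, Peromyscus, Salmo, Shigella, Solenopsis, Urocyon, Vulpes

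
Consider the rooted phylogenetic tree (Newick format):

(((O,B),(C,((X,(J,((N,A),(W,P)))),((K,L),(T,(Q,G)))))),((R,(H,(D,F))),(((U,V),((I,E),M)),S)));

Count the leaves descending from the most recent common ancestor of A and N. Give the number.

The MRCA of A and N is the node subtending (N,A).
That clade contains 2 terminal taxa: A, N.

2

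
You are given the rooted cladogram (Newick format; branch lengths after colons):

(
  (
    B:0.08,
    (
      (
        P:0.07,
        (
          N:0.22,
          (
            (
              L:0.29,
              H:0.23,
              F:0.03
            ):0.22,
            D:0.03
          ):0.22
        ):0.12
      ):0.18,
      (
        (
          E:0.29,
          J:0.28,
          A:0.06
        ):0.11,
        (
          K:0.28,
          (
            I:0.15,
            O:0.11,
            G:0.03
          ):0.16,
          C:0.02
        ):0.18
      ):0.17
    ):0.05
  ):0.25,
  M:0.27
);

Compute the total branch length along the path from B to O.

The path runs B → … → MRCA → … → O; the MRCA is the node subtending (B,((P,(N,((L,H,F),D))),((E,J,A),(K,(I,O,G),C)))).
Branch lengths along that path: 0.08 + 0.05 + 0.17 + 0.18 + 0.16 + 0.11 = 0.75.

0.75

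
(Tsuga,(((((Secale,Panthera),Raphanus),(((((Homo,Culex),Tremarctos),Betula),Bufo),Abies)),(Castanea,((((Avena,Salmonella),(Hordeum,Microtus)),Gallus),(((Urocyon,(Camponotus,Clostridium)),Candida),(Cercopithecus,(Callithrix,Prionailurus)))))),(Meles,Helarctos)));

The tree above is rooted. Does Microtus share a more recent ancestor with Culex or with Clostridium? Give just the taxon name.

The MRCA of Microtus and Clostridium subtends ((((Avena,Salmonella),(Hordeum,Microtus)),Gallus),(((Urocyon,(Camponotus,Clostridium)),Candida),(Cercopithecus,(Callithrix,Prionailurus)))) (12 taxa).
The MRCA of Microtus and Culex subtends ((((Secale,Panthera),Raphanus),(((((Homo,Culex),Tremarctos),Betula),Bufo),Abies)),(Castanea,((((Avena,Salmonella),(Hordeum,Microtus)),Gallus),(((Urocyon,(Camponotus,Clostridium)),Candida),(Cercopithecus,(Callithrix,Prionailurus)))))) (22 taxa).
The first is nested inside the second, so Microtus shares a more recent common ancestor with Clostridium.

Clostridium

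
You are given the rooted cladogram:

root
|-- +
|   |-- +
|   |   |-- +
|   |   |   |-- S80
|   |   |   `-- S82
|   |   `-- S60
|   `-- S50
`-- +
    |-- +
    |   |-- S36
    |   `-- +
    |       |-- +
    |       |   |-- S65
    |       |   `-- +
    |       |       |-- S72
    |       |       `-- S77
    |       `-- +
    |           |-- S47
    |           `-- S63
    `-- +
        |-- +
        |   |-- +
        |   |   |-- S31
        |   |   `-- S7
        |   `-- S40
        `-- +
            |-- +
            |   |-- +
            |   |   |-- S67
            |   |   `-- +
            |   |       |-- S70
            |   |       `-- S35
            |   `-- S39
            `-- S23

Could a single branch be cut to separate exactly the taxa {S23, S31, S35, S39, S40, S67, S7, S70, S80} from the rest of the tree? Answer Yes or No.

No

The MRCA of the listed taxa is the root, so the smallest clade containing them is the whole tree.
That clade also contains S36, S47, S50, S60, S63, S65, S72, S77, S82, which are not in the proposed group, so the group is not monophyletic.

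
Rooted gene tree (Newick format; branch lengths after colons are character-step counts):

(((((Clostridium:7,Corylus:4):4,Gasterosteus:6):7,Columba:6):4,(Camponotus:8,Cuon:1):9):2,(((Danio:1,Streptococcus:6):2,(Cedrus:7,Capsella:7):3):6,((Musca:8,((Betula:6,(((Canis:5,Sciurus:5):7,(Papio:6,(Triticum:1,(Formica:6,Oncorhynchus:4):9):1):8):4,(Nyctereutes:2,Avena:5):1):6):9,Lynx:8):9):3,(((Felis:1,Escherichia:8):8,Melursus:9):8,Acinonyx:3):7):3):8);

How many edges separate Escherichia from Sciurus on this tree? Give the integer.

11

The MRCA of Escherichia and Sciurus is the node subtending ((Musca,((Betula,(((Canis,Sciurus),(Papio,(Triticum,(Formica,Oncorhynchus)))),(Nyctereutes,Avena))),Lynx)),(((Felis,Escherichia),Melursus),Acinonyx)).
From Escherichia up to that node: 4 branches. From Sciurus up to the same node: 7 branches. Total: 4 + 7 = 11.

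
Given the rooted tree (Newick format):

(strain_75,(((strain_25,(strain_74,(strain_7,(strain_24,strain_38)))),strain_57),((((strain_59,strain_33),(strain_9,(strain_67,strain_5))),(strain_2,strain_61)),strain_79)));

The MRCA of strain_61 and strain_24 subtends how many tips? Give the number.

The MRCA of strain_61 and strain_24 is the node subtending (((strain_25,(strain_74,(strain_7,(strain_24,strain_38)))),strain_57),((((strain_59,strain_33),(strain_9,(strain_67,strain_5))),(strain_2,strain_61)),strain_79)).
That clade contains 14 terminal taxa: strain_2, strain_24, strain_25, strain_33, strain_38, strain_5, strain_57, strain_59, strain_61, strain_67, strain_7, strain_74, strain_79, strain_9.

14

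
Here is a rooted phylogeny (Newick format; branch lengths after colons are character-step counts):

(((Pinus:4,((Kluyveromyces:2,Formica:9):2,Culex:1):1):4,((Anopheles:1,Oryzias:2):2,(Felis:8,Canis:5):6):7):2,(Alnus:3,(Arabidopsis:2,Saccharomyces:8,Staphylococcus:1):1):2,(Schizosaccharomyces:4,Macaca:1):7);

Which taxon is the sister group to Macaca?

Schizosaccharomyces

Macaca attaches to the tree at the node subtending (Schizosaccharomyces,Macaca).
The other lineage descending from that same node — the sister group — is the single tip Schizosaccharomyces.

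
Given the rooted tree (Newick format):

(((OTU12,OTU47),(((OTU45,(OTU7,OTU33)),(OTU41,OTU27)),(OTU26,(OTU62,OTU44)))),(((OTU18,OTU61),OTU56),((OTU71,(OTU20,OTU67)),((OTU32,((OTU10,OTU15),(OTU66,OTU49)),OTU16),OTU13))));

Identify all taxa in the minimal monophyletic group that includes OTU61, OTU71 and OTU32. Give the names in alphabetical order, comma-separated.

OTU10, OTU13, OTU15, OTU16, OTU18, OTU20, OTU32, OTU49, OTU56, OTU61, OTU66, OTU67, OTU71

Tracing OTU61: it sits inside (OTU18,OTU61).
Tracing OTU71: it sits inside (OTU71,(OTU20,OTU67)).
Tracing OTU32: it sits inside (OTU32,((OTU10,OTU15),(OTU66,OTU49)),OTU16).
The smallest clade enclosing all 3 is (((OTU18,OTU61),OTU56),((OTU71,(OTU20,OTU67)),((OTU32,((OTU10,OTU15),(OTU66,OTU49)),OTU16),OTU13))); the answer is its 13 terminal taxa in alphabetical order.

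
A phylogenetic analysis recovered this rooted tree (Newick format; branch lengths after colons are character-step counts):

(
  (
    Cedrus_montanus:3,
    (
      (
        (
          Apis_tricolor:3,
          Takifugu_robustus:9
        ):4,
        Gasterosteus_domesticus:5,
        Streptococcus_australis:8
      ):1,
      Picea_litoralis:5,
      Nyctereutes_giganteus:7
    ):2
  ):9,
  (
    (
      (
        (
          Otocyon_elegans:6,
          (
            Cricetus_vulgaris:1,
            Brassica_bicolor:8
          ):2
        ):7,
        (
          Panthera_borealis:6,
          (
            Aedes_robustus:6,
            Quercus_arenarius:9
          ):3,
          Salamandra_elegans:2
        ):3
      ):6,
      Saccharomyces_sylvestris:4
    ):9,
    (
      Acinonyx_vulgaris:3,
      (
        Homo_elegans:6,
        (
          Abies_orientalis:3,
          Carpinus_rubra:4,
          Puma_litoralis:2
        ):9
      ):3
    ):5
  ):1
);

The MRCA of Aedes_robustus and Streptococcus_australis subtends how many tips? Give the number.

20

The MRCA of Aedes_robustus and Streptococcus_australis is the root, so the clade is the entire tree.
That clade contains 20 terminal taxa: Abies_orientalis, Acinonyx_vulgaris, Aedes_robustus, Apis_tricolor, Brassica_bicolor, Carpinus_rubra, Cedrus_montanus, Cricetus_vulgaris, Gasterosteus_domesticus, Homo_elegans, Nyctereutes_giganteus, Otocyon_elegans, Panthera_borealis, Picea_litoralis, Puma_litoralis, Quercus_arenarius, Saccharomyces_sylvestris, Salamandra_elegans, Streptococcus_australis, Takifugu_robustus.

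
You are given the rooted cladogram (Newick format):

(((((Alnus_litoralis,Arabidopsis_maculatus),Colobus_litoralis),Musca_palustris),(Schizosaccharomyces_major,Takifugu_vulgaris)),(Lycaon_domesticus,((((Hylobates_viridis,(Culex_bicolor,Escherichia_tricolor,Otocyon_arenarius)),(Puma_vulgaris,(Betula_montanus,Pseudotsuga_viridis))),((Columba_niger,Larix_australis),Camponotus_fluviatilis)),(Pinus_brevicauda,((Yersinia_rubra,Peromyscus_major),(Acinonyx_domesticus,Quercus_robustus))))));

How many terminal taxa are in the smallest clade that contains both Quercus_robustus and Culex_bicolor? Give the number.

15

The MRCA of Quercus_robustus and Culex_bicolor is the node subtending ((((Hylobates_viridis,(Culex_bicolor,Escherichia_tricolor,Otocyon_arenarius)),(Puma_vulgaris,(Betula_montanus,Pseudotsuga_viridis))),((Columba_niger,Larix_australis),Camponotus_fluviatilis)),(Pinus_brevicauda,((Yersinia_rubra,Peromyscus_major),(Acinonyx_domesticus,Quercus_robustus)))).
That clade contains 15 terminal taxa: Acinonyx_domesticus, Betula_montanus, Camponotus_fluviatilis, Columba_niger, Culex_bicolor, Escherichia_tricolor, Hylobates_viridis, Larix_australis, Otocyon_arenarius, Peromyscus_major, Pinus_brevicauda, Pseudotsuga_viridis, Puma_vulgaris, Quercus_robustus, Yersinia_rubra.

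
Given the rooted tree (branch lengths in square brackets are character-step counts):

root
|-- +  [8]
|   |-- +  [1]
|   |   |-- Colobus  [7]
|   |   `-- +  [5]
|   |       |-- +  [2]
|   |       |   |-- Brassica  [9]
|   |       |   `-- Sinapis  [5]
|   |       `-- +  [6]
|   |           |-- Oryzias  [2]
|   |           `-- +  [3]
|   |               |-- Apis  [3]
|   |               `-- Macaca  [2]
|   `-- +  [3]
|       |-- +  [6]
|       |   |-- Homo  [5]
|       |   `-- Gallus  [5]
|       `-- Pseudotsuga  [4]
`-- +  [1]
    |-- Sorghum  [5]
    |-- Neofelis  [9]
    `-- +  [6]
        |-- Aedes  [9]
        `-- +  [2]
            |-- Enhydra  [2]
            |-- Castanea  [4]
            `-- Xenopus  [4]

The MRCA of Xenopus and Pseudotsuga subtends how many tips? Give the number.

The MRCA of Xenopus and Pseudotsuga is the root, so the clade is the entire tree.
That clade contains 15 terminal taxa: Aedes, Apis, Brassica, Castanea, Colobus, Enhydra, Gallus, Homo, Macaca, Neofelis, Oryzias, Pseudotsuga, Sinapis, Sorghum, Xenopus.

15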